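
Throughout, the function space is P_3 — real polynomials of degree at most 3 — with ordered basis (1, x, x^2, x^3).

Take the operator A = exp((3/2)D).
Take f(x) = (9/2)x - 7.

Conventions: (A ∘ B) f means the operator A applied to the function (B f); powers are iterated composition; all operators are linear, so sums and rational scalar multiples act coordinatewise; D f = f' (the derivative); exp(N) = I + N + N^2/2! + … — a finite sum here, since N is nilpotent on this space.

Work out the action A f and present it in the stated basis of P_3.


order-1 term: 27/4
the series for exp((3/2)D) f terminates at order 1
exp((3/2)D) f = (9/2)x - 1/4

the result is g(x) = (9/2)x - 1/4


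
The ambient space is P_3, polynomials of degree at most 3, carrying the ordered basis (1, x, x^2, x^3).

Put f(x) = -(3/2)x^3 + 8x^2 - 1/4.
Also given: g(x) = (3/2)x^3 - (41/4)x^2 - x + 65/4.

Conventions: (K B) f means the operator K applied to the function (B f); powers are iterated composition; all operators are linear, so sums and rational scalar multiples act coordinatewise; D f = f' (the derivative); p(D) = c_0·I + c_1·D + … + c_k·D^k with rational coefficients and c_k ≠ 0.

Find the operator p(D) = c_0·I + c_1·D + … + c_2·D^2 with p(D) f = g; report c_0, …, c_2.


c_0 = -1, c_1 = 1/2, c_2 = 1

D^0 f = -(3/2)x^3 + 8x^2 - 1/4
D^1 f = -(9/2)x^2 + 16x
D^2 f = -9x + 16
matching coefficients of g against c_0 f + c_1 Df + … from the top degree down determines the c_i
solution: c_0 = -1, c_1 = 1/2, c_2 = 1


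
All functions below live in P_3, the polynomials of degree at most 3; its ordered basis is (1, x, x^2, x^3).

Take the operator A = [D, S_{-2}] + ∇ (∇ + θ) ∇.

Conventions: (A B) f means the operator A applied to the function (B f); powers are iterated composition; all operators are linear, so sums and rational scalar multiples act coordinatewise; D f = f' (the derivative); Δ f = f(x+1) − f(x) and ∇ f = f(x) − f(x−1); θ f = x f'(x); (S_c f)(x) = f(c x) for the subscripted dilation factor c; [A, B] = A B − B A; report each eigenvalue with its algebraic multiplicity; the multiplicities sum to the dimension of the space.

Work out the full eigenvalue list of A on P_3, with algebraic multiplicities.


image of 1: 0
image of x: -3
image of x^2: 12x + 2
image of x^3: -36x^2 + 12x - 3
the matrix is upper triangular; its diagonal is (0, 0, 0, 0)
for a triangular matrix the eigenvalues are the diagonal entries, with algebraic multiplicity their repetition count

λ = 0 (multiplicity 4)


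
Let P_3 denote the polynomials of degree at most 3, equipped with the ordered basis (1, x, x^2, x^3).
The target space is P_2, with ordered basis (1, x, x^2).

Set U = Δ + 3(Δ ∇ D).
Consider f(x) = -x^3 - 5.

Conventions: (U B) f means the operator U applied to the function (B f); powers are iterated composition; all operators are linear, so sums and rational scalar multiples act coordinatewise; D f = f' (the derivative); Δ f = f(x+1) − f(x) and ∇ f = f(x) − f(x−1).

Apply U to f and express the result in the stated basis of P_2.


the image equals g(x) = -3x^2 - 3x - 19

Δ f = -3x^2 - 3x - 1
D f = -3x^2
∇ D f = -6x + 3
Δ ∇ D f = -6
(3(Δ ∇ D)) f = -18
(Δ + 3(Δ ∇ D)) f = -3x^2 - 3x - 19


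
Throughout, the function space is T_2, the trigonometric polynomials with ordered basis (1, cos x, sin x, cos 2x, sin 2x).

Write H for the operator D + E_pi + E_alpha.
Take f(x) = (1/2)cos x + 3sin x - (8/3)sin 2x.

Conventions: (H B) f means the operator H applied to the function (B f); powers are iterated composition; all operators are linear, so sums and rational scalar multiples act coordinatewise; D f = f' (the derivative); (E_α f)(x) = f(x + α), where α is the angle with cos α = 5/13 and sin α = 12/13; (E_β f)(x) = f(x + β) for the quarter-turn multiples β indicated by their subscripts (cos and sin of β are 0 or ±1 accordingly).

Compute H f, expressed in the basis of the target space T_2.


D f = 3cos x - (1/2)sin x - (16/3)cos 2x
E_pi f = -(1/2)cos x - 3sin x - (8/3)sin 2x
E_alpha f = (77/26)cos x + (9/13)sin x - (320/169)cos 2x + (952/507)sin 2x
(D + E_pi + E_alpha) f = (71/13)cos x - (73/26)sin x - (3664/507)cos 2x - (400/507)sin 2x

g(x) = (71/13)cos x - (73/26)sin x - (3664/507)cos 2x - (400/507)sin 2x


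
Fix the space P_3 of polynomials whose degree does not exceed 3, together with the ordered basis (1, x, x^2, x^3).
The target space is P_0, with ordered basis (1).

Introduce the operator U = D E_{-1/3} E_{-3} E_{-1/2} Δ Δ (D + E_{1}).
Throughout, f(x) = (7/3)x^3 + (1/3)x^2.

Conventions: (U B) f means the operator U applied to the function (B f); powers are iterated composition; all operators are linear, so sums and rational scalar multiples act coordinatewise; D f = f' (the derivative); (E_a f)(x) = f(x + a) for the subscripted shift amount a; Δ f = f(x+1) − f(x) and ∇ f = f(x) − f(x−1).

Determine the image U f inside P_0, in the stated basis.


D f = 7x^2 + (2/3)x
E_{1} f = (7/3)x^3 + (22/3)x^2 + (23/3)x + 8/3
(D + E_{1}) f = (7/3)x^3 + (43/3)x^2 + (25/3)x + 8/3
Δ (D + E_{1}) f = 7x^2 + (107/3)x + 25
Δ Δ (D + E_{1}) f = 14x + 128/3
E_{-1/2} Δ Δ (D + E_{1}) f = 14x + 107/3
E_{-3} E_{-1/2} Δ Δ (D + E_{1}) f = 14x - 19/3
E_{-1/3} (E_{-3} E_{-1/2} Δ) Δ (D + E_{1}) f = 14x - 11
D (E_{-1/3} E_{-3} E_{-1/2} Δ Δ) (D + E_{1}) f = 14

the result is g(x) = 14


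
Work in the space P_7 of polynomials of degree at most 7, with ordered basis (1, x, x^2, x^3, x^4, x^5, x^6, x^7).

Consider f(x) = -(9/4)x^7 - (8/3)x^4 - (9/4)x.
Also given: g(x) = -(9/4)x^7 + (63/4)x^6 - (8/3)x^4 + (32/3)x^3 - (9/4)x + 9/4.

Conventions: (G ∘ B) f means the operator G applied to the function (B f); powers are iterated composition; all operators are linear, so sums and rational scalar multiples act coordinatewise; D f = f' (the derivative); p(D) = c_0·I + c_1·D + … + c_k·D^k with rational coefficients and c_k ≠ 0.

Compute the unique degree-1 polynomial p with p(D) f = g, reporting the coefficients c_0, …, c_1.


p(D) = I − D, i.e. c_0 = 1, c_1 = -1

D^0 f = -(9/4)x^7 - (8/3)x^4 - (9/4)x
D^1 f = -(63/4)x^6 - (32/3)x^3 - 9/4
matching coefficients of g against c_0 f + c_1 Df + … from the top degree down determines the c_i
solution: c_0 = 1, c_1 = -1


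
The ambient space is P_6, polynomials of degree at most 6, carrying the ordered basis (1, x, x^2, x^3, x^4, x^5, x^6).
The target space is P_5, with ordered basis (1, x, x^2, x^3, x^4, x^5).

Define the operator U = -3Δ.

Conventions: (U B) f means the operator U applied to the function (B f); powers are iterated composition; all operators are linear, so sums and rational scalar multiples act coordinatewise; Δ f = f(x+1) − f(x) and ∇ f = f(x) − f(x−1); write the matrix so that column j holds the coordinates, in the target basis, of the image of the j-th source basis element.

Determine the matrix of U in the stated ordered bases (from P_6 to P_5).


the matrix is [[0, -3, -3, -3, -3, -3, -3]; [0, 0, -6, -9, -12, -15, -18]; [0, 0, 0, -9, -18, -30, -45]; [0, 0, 0, 0, -12, -30, -60]; [0, 0, 0, 0, 0, -15, -45]; [0, 0, 0, 0, 0, 0, -18]] (rows listed top to bottom)

image of 1: 0
image of x: -3
image of x^2: -6x - 3
image of x^3: -9x^2 - 9x - 3
image of x^4: -12x^3 - 18x^2 - 12x - 3
image of x^5: -15x^4 - 30x^3 - 30x^2 - 15x - 3
image of x^6: -18x^5 - 45x^4 - 60x^3 - 45x^2 - 18x - 3
each image's coordinates form column j of the matrix


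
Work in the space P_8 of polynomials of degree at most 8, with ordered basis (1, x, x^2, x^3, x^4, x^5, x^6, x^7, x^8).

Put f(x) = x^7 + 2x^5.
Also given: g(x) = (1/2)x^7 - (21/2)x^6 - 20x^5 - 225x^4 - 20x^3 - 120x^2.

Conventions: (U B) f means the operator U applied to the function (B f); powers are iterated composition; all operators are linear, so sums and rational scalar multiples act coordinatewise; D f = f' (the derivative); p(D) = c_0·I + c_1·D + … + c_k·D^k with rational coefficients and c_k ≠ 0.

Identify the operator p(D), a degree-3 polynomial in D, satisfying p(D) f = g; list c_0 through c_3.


D^0 f = x^7 + 2x^5
D^1 f = 7x^6 + 10x^4
D^2 f = 42x^5 + 40x^3
D^3 f = 210x^4 + 120x^2
matching coefficients of g against c_0 f + c_1 Df + … from the top degree down determines the c_i
solution: c_0 = 1/2, c_1 = -3/2, c_2 = -1/2, c_3 = -1

p(D) = (1/2)·I − (3/2)·D − (1/2)·D^2 − D^3, i.e. c_0 = 1/2, c_1 = -3/2, c_2 = -1/2, c_3 = -1


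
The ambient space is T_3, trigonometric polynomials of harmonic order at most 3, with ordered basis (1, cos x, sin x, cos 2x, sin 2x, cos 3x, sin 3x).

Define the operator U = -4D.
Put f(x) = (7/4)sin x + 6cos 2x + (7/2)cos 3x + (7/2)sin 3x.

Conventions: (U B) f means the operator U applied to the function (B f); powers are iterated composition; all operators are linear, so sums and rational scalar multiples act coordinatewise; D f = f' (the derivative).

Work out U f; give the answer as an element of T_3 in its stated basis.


g(x) = -7cos x + 48sin 2x - 42cos 3x + 42sin 3x

D f = (7/4)cos x - 12sin 2x + (21/2)cos 3x - (21/2)sin 3x
(-4D) f = -7cos x + 48sin 2x - 42cos 3x + 42sin 3x


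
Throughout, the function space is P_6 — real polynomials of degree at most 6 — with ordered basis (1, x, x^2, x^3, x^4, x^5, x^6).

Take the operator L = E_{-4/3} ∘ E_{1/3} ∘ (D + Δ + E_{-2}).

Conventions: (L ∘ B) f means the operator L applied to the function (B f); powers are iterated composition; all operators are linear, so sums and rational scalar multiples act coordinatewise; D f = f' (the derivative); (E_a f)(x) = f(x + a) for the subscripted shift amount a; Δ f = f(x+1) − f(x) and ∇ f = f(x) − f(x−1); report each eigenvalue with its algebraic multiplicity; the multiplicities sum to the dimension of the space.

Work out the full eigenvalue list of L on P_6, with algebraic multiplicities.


λ = 1 (multiplicity 7)

image of 1: 1
image of x: x - 1
image of x^2: x^2 - 2x + 6
image of x^3: x^3 - 3x^2 + 18x - 23
image of x^4: x^4 - 4x^3 + 36x^2 - 92x + 76
image of x^5: x^5 - 5x^4 + 60x^3 - 230x^2 + 380x - 237
image of x^6: x^6 - 6x^5 + 90x^4 - 460x^3 + 1140x^2 - 1422x + 722
the matrix is upper triangular; its diagonal is (1, 1, 1, 1, 1, 1, 1)
for a triangular matrix the eigenvalues are the diagonal entries, with algebraic multiplicity their repetition count


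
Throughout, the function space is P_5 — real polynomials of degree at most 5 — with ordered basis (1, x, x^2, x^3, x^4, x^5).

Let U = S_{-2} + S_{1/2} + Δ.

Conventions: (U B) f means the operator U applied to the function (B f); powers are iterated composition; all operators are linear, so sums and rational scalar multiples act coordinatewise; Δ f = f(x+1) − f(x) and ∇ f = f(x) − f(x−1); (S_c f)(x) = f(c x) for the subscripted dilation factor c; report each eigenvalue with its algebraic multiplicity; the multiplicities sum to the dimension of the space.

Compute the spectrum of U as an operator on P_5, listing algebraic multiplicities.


image of 1: 2
image of x: -(3/2)x + 1
image of x^2: (17/4)x^2 + 2x + 1
image of x^3: -(63/8)x^3 + 3x^2 + 3x + 1
image of x^4: (257/16)x^4 + 4x^3 + 6x^2 + 4x + 1
image of x^5: -(1023/32)x^5 + 5x^4 + 10x^3 + 10x^2 + 5x + 1
the matrix is upper triangular; its diagonal is (2, -3/2, 17/4, -63/8, 257/16, -1023/32)
for a triangular matrix the eigenvalues are the diagonal entries, with algebraic multiplicity their repetition count

λ = -1023/32 (multiplicity 1), λ = -63/8 (multiplicity 1), λ = -3/2 (multiplicity 1), λ = 2 (multiplicity 1), λ = 17/4 (multiplicity 1), λ = 257/16 (multiplicity 1)


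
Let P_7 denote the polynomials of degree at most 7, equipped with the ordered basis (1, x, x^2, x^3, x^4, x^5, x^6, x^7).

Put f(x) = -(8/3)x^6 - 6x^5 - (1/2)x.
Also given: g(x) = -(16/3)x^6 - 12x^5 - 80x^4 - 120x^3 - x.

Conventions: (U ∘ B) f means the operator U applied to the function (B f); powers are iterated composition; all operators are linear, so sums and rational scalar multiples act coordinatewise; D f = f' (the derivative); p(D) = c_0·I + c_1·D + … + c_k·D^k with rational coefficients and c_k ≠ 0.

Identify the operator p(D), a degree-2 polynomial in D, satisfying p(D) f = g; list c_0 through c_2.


D^0 f = -(8/3)x^6 - 6x^5 - (1/2)x
D^1 f = -16x^5 - 30x^4 - 1/2
D^2 f = -80x^4 - 120x^3
matching coefficients of g against c_0 f + c_1 Df + … from the top degree down determines the c_i
solution: c_0 = 2, c_1 = 0, c_2 = 1

p(D) = 2·I + D^2, i.e. c_0 = 2, c_1 = 0, c_2 = 1


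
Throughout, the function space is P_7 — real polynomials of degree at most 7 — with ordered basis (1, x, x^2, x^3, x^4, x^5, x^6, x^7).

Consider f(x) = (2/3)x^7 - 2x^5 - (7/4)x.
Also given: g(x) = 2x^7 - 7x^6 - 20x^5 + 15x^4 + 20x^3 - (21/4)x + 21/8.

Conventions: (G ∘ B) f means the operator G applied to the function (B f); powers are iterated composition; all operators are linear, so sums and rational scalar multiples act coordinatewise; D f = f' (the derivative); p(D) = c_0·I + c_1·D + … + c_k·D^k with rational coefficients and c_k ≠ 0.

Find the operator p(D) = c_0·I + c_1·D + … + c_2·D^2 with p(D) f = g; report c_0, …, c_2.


p(D) = 3·I − (3/2)·D − (1/2)·D^2, i.e. c_0 = 3, c_1 = -3/2, c_2 = -1/2

D^0 f = (2/3)x^7 - 2x^5 - (7/4)x
D^1 f = (14/3)x^6 - 10x^4 - 7/4
D^2 f = 28x^5 - 40x^3
matching coefficients of g against c_0 f + c_1 Df + … from the top degree down determines the c_i
solution: c_0 = 3, c_1 = -3/2, c_2 = -1/2


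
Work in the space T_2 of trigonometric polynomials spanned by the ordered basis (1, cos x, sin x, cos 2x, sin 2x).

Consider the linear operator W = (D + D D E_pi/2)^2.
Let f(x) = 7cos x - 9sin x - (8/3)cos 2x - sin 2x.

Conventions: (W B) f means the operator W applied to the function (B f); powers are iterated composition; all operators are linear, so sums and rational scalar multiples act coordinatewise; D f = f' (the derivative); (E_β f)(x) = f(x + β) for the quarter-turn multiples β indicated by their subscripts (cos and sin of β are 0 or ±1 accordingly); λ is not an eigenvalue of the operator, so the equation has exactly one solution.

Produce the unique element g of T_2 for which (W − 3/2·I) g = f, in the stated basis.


the result is g(x) = -(14/3)cos x + 6sin x - (48/1465)cos 2x - (638/4395)sin 2x

write g with unknown coordinates in the stated basis and equate coefficients in (W − 3/2·I) g = f
solving from the highest basis element down gives g = -(14/3)cos x + 6sin x - (48/1465)cos 2x - (638/4395)sin 2x
check: W g = -(11936/4395)cos 2x - (1784/1465)sin 2x
so W g − 3/2·g = 7cos x - 9sin x - (8/3)cos 2x - sin 2x = f ✓


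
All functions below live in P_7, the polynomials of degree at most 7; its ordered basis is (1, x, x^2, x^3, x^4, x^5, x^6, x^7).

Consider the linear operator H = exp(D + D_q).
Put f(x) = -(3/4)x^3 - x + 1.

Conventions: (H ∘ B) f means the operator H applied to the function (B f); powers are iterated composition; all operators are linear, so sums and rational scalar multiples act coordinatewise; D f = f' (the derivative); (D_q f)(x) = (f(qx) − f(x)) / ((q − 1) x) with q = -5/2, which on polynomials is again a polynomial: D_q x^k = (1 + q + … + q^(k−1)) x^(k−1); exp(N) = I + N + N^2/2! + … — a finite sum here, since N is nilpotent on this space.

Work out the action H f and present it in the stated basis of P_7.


the image equals g(x) = -(3/4)x^3 - (93/16)x^2 - (157/64)x - 63/32

order-1 term: -(93/16)x^2 - 2
order-2 term: -(93/64)x
order-3 term: -31/32
the series for exp(D + D_q) f terminates at order 3
exp(D + D_q) f = -(3/4)x^3 - (93/16)x^2 - (157/64)x - 63/32


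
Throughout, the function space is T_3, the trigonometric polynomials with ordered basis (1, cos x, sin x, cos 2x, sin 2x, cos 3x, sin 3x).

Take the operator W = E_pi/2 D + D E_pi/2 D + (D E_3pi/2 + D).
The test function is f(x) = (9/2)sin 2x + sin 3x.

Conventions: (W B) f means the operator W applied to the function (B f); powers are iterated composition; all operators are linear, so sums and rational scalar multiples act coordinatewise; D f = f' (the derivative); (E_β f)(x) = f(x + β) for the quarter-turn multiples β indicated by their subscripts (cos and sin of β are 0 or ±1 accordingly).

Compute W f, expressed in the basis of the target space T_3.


D f = 9cos 2x + 3cos 3x
E_pi/2 D f = -9cos 2x + 3sin 3x
D f = 9cos 2x + 3cos 3x
E_pi/2 D f = -9cos 2x + 3sin 3x
D E_pi/2 D f = 18sin 2x + 9cos 3x
E_3pi/2 f = -(9/2)sin 2x + cos 3x
D E_3pi/2 f = -9cos 2x - 3sin 3x
D f = 9cos 2x + 3cos 3x
(D E_3pi/2 + D) f = 3cos 3x - 3sin 3x
(E_pi/2 D + D E_pi/2 D + (D E_3pi/2 + D)) f = -9cos 2x + 18sin 2x + 12cos 3x

the result is g(x) = -9cos 2x + 18sin 2x + 12cos 3x


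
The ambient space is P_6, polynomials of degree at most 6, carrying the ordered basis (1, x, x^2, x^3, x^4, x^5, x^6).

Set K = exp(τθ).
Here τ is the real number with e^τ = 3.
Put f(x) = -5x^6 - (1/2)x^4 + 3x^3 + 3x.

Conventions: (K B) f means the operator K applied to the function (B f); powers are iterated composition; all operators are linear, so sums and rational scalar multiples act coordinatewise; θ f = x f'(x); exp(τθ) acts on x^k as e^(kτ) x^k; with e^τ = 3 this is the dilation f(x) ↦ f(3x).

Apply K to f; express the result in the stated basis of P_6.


exp(τθ) x^k = e^(kτ) x^k; with e^τ = 3 this sends x^k to 3^k x^k
x ↦ 3 x
x^3 ↦ 27 x^3
x^4 ↦ 81 x^4
x^6 ↦ 729 x^6
applying this coordinatewise to f: exp(τθ) f = -3645x^6 - (81/2)x^4 + 81x^3 + 9x

g(x) = -3645x^6 - (81/2)x^4 + 81x^3 + 9x


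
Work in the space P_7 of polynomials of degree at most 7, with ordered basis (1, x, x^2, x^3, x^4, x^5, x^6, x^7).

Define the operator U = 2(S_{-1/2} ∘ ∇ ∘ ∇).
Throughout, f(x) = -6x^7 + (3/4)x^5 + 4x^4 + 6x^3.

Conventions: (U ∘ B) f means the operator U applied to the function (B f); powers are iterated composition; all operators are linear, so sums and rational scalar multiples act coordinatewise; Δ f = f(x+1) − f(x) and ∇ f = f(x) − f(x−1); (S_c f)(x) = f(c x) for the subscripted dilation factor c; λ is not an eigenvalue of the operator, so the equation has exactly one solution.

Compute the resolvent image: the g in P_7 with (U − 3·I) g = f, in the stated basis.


g(x) = 2x^7 - 2x^5 - (113/6)x^4 - (241/3)x^3 - (683/3)x^2 - (698/3)x - 286

write g with unknown coordinates in the stated basis and equate coefficients in (U − 3·I) g = f
solving from the highest basis element down gives g = 2x^7 - 2x^5 - (113/6)x^4 - (241/3)x^3 - (683/3)x^2 - (698/3)x - 286
check: U g = -(21/4)x^5 - (105/2)x^4 - 235x^3 - 683x^2 - 698x - 858
so U g − 3·g = -6x^7 + (3/4)x^5 + 4x^4 + 6x^3 = f ✓


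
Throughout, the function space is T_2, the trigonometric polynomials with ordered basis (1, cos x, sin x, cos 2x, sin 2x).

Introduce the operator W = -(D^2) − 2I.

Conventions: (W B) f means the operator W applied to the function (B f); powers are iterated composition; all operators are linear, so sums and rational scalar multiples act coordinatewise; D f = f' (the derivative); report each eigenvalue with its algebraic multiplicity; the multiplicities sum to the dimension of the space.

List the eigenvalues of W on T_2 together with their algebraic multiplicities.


image of 1: -2
image of cos x: -cos x
image of sin x: -sin x
image of cos 2x: 2cos 2x
image of sin 2x: 2sin 2x
the matrix is diagonal; its diagonal is (-2, -1, -1, 2, 2)
for a triangular matrix the eigenvalues are the diagonal entries, with algebraic multiplicity their repetition count

λ = -2 (multiplicity 1), λ = -1 (multiplicity 2), λ = 2 (multiplicity 2)


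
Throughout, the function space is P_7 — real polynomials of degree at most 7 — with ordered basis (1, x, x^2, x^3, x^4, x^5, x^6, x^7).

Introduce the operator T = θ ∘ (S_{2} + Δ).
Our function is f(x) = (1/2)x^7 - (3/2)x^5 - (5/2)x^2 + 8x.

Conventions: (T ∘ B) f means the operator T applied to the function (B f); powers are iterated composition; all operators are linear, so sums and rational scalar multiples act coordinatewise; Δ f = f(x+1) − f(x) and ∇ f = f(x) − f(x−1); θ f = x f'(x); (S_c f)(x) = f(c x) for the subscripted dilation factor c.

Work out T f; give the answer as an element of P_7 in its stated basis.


S_{2} f = 64x^7 - 48x^5 - 10x^2 + 16x
Δ f = (7/2)x^6 + (21/2)x^5 + 10x^4 + (5/2)x^3 - (9/2)x^2 - 9x + 9/2
(S_{2} + Δ) f = 64x^7 + (7/2)x^6 - (75/2)x^5 + 10x^4 + (5/2)x^3 - (29/2)x^2 + 7x + 9/2
θ (S_{2} + Δ) f = 448x^7 + 21x^6 - (375/2)x^5 + 40x^4 + (15/2)x^3 - 29x^2 + 7x

the result is g(x) = 448x^7 + 21x^6 - (375/2)x^5 + 40x^4 + (15/2)x^3 - 29x^2 + 7x


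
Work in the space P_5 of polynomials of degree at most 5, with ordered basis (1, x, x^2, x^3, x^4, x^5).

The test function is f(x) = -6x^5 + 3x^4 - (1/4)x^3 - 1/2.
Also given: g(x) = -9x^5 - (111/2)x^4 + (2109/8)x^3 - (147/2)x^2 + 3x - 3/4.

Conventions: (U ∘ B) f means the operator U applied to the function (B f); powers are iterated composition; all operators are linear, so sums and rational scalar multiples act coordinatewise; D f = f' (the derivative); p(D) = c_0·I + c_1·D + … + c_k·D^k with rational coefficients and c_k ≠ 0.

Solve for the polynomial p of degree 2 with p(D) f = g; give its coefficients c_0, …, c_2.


c_0 = 3/2, c_1 = 2, c_2 = -2

D^0 f = -6x^5 + 3x^4 - (1/4)x^3 - 1/2
D^1 f = -30x^4 + 12x^3 - (3/4)x^2
D^2 f = -120x^3 + 36x^2 - (3/2)x
matching coefficients of g against c_0 f + c_1 Df + … from the top degree down determines the c_i
solution: c_0 = 3/2, c_1 = 2, c_2 = -2


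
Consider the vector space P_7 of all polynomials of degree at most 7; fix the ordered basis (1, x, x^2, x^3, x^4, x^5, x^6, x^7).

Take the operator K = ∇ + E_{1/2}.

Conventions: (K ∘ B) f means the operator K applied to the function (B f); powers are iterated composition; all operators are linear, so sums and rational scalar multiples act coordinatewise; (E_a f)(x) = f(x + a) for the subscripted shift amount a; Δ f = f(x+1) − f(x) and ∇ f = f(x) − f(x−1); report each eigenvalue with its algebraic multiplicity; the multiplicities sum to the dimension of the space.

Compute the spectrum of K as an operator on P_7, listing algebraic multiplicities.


λ = 1 (multiplicity 8)

image of 1: 1
image of x: x + 3/2
image of x^2: x^2 + 3x - 3/4
image of x^3: x^3 + (9/2)x^2 - (9/4)x + 9/8
image of x^4: x^4 + 6x^3 - (9/2)x^2 + (9/2)x - 15/16
image of x^5: x^5 + (15/2)x^4 - (15/2)x^3 + (45/4)x^2 - (75/16)x + 33/32
image of x^6: x^6 + 9x^5 - (45/4)x^4 + (45/2)x^3 - (225/16)x^2 + (99/16)x - 63/64
image of x^7: x^7 + (21/2)x^6 - (63/4)x^5 + (315/8)x^4 - (525/16)x^3 + (693/32)x^2 - (441/64)x + 129/128
the matrix is upper triangular; its diagonal is (1, 1, 1, 1, 1, 1, 1, 1)
for a triangular matrix the eigenvalues are the diagonal entries, with algebraic multiplicity their repetition count


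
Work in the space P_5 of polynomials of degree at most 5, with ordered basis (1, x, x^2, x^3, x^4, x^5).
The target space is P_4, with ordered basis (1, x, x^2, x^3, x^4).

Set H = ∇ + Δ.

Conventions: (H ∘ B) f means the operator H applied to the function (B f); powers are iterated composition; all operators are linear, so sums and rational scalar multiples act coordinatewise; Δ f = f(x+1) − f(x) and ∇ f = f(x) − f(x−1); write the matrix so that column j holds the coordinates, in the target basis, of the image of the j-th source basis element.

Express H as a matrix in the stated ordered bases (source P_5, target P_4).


image of 1: 0
image of x: 2
image of x^2: 4x
image of x^3: 6x^2 + 2
image of x^4: 8x^3 + 8x
image of x^5: 10x^4 + 20x^2 + 2
each image's coordinates form column j of the matrix

the matrix is [[0, 2, 0, 2, 0, 2]; [0, 0, 4, 0, 8, 0]; [0, 0, 0, 6, 0, 20]; [0, 0, 0, 0, 8, 0]; [0, 0, 0, 0, 0, 10]] (rows listed top to bottom)


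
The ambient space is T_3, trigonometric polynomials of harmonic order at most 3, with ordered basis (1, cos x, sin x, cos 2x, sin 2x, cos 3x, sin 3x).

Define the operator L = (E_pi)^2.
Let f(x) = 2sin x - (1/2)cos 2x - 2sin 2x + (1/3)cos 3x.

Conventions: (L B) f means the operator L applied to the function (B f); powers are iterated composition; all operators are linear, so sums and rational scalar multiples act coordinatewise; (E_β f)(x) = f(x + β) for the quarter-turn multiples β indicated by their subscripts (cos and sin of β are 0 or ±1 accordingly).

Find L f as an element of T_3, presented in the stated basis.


E_pi f = -2sin x - (1/2)cos 2x - 2sin 2x - (1/3)cos 3x
E_pi E_pi f = 2sin x - (1/2)cos 2x - 2sin 2x + (1/3)cos 3x

the result is g(x) = 2sin x - (1/2)cos 2x - 2sin 2x + (1/3)cos 3x


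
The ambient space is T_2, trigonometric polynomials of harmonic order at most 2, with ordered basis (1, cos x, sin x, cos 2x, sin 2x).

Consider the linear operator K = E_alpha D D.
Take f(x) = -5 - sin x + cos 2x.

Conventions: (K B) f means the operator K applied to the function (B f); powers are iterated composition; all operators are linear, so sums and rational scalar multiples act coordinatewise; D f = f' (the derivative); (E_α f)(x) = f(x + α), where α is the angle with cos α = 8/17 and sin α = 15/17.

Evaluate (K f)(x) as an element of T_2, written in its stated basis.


D f = -cos x - 2sin 2x
D D f = sin x - 4cos 2x
E_alpha (D D) f = (15/17)cos x + (8/17)sin x + (644/289)cos 2x + (960/289)sin 2x

the image equals g(x) = (15/17)cos x + (8/17)sin x + (644/289)cos 2x + (960/289)sin 2x


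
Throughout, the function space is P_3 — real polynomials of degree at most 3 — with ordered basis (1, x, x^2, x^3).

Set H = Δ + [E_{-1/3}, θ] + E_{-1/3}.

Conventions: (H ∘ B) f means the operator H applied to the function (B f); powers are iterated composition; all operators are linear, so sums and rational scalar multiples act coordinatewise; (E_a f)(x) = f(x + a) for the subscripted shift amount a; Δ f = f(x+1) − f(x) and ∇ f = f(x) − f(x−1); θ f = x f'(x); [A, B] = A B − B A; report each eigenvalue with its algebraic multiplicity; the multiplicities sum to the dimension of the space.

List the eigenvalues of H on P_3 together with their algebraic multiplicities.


image of 1: 1
image of x: x + 1/3
image of x^2: x^2 + (2/3)x + 4/3
image of x^3: x^3 + x^2 + 4x + 23/27
the matrix is upper triangular; its diagonal is (1, 1, 1, 1)
for a triangular matrix the eigenvalues are the diagonal entries, with algebraic multiplicity their repetition count

λ = 1 (multiplicity 4)


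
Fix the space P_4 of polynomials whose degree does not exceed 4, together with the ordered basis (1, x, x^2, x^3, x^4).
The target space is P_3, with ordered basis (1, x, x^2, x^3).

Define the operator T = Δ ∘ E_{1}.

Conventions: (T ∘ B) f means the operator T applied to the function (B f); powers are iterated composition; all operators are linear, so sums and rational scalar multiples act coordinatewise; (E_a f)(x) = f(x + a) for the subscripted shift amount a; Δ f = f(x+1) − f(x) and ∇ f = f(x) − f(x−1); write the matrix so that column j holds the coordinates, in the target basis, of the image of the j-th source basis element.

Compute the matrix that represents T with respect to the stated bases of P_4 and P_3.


the matrix is [[0, 1, 3, 7, 15]; [0, 0, 2, 9, 28]; [0, 0, 0, 3, 18]; [0, 0, 0, 0, 4]] (rows listed top to bottom)

image of 1: 0
image of x: 1
image of x^2: 2x + 3
image of x^3: 3x^2 + 9x + 7
image of x^4: 4x^3 + 18x^2 + 28x + 15
each image's coordinates form column j of the matrix


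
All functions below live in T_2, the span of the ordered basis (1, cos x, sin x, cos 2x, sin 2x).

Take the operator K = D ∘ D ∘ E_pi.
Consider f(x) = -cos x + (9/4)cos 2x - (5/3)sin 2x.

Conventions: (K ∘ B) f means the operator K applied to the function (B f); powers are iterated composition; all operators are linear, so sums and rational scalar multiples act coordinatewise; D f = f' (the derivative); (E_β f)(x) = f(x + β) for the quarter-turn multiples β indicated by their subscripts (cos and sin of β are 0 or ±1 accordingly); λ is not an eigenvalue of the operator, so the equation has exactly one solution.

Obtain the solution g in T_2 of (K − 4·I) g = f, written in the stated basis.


the image equals g(x) = (1/3)cos x - (9/32)cos 2x + (5/24)sin 2x

write g with unknown coordinates in the stated basis and equate coefficients in (K − 4·I) g = f
solving from the highest basis element down gives g = (1/3)cos x - (9/32)cos 2x + (5/24)sin 2x
check: K g = (1/3)cos x + (9/8)cos 2x - (5/6)sin 2x
so K g − 4·g = -cos x + (9/4)cos 2x - (5/3)sin 2x = f ✓


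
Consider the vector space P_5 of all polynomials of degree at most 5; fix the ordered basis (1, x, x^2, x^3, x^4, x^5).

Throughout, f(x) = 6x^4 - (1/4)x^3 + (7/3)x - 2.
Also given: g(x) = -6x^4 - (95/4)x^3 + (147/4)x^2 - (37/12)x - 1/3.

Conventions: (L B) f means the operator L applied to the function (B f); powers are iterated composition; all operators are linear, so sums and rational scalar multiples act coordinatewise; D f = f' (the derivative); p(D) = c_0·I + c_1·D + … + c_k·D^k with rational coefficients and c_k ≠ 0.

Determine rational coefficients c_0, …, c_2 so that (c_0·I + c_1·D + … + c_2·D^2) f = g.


p(D) = -I − D + (1/2)·D^2, i.e. c_0 = -1, c_1 = -1, c_2 = 1/2

D^0 f = 6x^4 - (1/4)x^3 + (7/3)x - 2
D^1 f = 24x^3 - (3/4)x^2 + 7/3
D^2 f = 72x^2 - (3/2)x
matching coefficients of g against c_0 f + c_1 Df + … from the top degree down determines the c_i
solution: c_0 = -1, c_1 = -1, c_2 = 1/2


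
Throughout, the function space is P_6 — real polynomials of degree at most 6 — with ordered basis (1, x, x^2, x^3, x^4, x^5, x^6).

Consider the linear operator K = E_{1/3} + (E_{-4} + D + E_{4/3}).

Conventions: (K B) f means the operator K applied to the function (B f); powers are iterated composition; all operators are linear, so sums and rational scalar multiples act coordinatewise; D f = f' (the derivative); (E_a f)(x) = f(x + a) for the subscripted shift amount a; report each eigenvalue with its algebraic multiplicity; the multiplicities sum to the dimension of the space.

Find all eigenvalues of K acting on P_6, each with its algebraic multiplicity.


λ = 3 (multiplicity 7)

image of 1: 3
image of x: 3x - 4/3
image of x^2: 3x^2 - (8/3)x + 161/9
image of x^3: 3x^3 - 4x^2 + (161/3)x - 1663/27
image of x^4: 3x^4 - (16/3)x^3 + (322/3)x^2 - (6652/27)x + 20993/81
image of x^5: 3x^5 - (20/3)x^4 + (1610/9)x^3 - (16630/27)x^2 + (104965/81)x - 247807/243
image of x^6: 3x^6 - 8x^5 + (805/3)x^4 - (33260/27)x^3 + (104965/27)x^2 - (495614/81)x + 2990081/729
the matrix is upper triangular; its diagonal is (3, 3, 3, 3, 3, 3, 3)
for a triangular matrix the eigenvalues are the diagonal entries, with algebraic multiplicity their repetition count


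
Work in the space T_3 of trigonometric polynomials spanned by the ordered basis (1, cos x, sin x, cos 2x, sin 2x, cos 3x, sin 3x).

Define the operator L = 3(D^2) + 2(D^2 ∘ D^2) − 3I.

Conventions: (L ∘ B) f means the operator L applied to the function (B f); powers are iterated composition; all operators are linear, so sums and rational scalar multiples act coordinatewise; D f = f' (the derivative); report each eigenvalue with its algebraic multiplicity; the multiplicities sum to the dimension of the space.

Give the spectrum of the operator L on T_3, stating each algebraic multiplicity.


image of 1: -3
image of cos x: -4cos x
image of sin x: -4sin x
image of cos 2x: 17cos 2x
image of sin 2x: 17sin 2x
image of cos 3x: 132cos 3x
image of sin 3x: 132sin 3x
the matrix is diagonal; its diagonal is (-3, -4, -4, 17, 17, 132, 132)
for a triangular matrix the eigenvalues are the diagonal entries, with algebraic multiplicity their repetition count

λ = -4 (multiplicity 2), λ = -3 (multiplicity 1), λ = 17 (multiplicity 2), λ = 132 (multiplicity 2)


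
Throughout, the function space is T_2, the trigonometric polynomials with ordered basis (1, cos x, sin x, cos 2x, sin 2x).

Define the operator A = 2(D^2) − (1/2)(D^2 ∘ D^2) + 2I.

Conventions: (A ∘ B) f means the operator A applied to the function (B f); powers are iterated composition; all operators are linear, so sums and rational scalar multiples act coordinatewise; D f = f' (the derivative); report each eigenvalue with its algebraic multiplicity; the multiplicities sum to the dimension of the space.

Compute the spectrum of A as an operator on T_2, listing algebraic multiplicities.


image of 1: 2
image of cos x: -(1/2)cos x
image of sin x: -(1/2)sin x
image of cos 2x: -14cos 2x
image of sin 2x: -14sin 2x
the matrix is diagonal; its diagonal is (2, -1/2, -1/2, -14, -14)
for a triangular matrix the eigenvalues are the diagonal entries, with algebraic multiplicity their repetition count

λ = -14 (multiplicity 2), λ = -1/2 (multiplicity 2), λ = 2 (multiplicity 1)


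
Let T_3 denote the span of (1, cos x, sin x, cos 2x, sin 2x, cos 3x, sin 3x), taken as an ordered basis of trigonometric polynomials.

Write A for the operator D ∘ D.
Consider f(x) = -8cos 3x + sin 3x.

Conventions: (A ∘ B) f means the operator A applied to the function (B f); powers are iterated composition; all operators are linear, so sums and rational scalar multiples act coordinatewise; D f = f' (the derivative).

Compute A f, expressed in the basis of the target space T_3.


the image equals g(x) = 72cos 3x - 9sin 3x

D f = 3cos 3x + 24sin 3x
D D f = 72cos 3x - 9sin 3x


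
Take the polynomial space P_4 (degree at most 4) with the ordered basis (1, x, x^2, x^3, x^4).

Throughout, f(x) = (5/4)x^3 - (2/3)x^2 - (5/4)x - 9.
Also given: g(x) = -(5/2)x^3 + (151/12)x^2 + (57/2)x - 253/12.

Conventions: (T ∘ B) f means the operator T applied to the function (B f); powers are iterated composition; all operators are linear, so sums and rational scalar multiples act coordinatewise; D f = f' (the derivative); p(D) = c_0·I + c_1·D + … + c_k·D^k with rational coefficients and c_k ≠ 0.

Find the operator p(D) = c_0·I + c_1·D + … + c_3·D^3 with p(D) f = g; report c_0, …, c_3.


D^0 f = (5/4)x^3 - (2/3)x^2 - (5/4)x - 9
D^1 f = (15/4)x^2 - (4/3)x - 5/4
D^2 f = (15/2)x - 4/3
D^3 f = 15/2
matching coefficients of g against c_0 f + c_1 Df + … from the top degree down determines the c_i
solution: c_0 = -2, c_1 = 3, c_2 = 4, c_3 = -4

p(D) = -2·I + 3·D + 4·D^2 − 4·D^3, i.e. c_0 = -2, c_1 = 3, c_2 = 4, c_3 = -4


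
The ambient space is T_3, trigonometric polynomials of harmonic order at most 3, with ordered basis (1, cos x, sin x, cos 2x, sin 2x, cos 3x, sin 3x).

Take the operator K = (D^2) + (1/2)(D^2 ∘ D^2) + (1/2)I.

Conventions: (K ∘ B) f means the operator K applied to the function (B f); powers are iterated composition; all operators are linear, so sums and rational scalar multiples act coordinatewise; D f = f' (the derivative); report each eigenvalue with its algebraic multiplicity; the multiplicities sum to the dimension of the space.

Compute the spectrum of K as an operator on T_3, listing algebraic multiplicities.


λ = 0 (multiplicity 2), λ = 1/2 (multiplicity 1), λ = 9/2 (multiplicity 2), λ = 32 (multiplicity 2)

image of 1: 1/2
image of cos x: 0
image of sin x: 0
image of cos 2x: (9/2)cos 2x
image of sin 2x: (9/2)sin 2x
image of cos 3x: 32cos 3x
image of sin 3x: 32sin 3x
the matrix is diagonal; its diagonal is (1/2, 0, 0, 9/2, 9/2, 32, 32)
for a triangular matrix the eigenvalues are the diagonal entries, with algebraic multiplicity their repetition count


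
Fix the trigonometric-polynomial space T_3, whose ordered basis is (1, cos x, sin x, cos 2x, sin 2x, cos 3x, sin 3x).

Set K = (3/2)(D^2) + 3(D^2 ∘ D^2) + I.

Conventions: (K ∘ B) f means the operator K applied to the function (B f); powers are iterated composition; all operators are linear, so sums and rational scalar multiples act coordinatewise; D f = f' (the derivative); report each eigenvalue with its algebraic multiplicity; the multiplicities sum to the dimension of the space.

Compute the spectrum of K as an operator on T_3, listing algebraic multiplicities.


λ = 1 (multiplicity 1), λ = 5/2 (multiplicity 2), λ = 43 (multiplicity 2), λ = 461/2 (multiplicity 2)

image of 1: 1
image of cos x: (5/2)cos x
image of sin x: (5/2)sin x
image of cos 2x: 43cos 2x
image of sin 2x: 43sin 2x
image of cos 3x: (461/2)cos 3x
image of sin 3x: (461/2)sin 3x
the matrix is diagonal; its diagonal is (1, 5/2, 5/2, 43, 43, 461/2, 461/2)
for a triangular matrix the eigenvalues are the diagonal entries, with algebraic multiplicity their repetition count


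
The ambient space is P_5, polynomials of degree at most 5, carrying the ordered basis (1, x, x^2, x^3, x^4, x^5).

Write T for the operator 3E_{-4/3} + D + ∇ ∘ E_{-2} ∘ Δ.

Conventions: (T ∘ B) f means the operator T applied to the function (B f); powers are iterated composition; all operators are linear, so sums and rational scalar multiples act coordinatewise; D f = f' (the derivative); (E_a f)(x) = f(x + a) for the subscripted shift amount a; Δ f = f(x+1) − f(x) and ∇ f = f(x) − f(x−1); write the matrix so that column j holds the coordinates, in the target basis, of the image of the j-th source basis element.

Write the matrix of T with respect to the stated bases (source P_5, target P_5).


image of 1: 3
image of x: 3x - 3
image of x^2: 3x^2 - 6x + 22/3
image of x^3: 3x^3 - 9x^2 + 22x - 172/9
image of x^4: 3x^4 - 12x^3 + 44x^2 - (688/9)x + 1606/27
image of x^5: 3x^5 - 15x^4 + (220/3)x^3 - (1720/9)x^2 + (8030/27)x - 15604/81
each image's coordinates form column j of the matrix

the matrix is [[3, -3, 22/3, -172/9, 1606/27, -15604/81]; [0, 3, -6, 22, -688/9, 8030/27]; [0, 0, 3, -9, 44, -1720/9]; [0, 0, 0, 3, -12, 220/3]; [0, 0, 0, 0, 3, -15]; [0, 0, 0, 0, 0, 3]] (rows listed top to bottom)


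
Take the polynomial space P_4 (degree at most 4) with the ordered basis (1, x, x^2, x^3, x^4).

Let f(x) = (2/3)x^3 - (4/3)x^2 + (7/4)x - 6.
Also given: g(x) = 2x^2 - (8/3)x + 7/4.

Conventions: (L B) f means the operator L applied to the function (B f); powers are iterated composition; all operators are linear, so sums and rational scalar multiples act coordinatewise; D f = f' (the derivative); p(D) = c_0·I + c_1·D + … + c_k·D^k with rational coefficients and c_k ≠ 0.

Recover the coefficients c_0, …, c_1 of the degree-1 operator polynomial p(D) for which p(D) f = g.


p(D) = D, i.e. c_0 = 0, c_1 = 1

D^0 f = (2/3)x^3 - (4/3)x^2 + (7/4)x - 6
D^1 f = 2x^2 - (8/3)x + 7/4
matching coefficients of g against c_0 f + c_1 Df + … from the top degree down determines the c_i
solution: c_0 = 0, c_1 = 1


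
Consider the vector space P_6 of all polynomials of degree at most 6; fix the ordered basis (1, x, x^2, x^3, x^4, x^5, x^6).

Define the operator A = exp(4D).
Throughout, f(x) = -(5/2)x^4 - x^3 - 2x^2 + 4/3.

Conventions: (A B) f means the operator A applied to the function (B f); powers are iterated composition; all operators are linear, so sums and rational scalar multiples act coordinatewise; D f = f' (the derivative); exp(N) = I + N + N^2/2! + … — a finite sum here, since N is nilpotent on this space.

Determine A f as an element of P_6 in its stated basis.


order-1 term: -40x^3 - 12x^2 - 16x
order-2 term: -240x^2 - 48x - 32
order-3 term: -640x - 64
order-4 term: -640
the series for exp(4D) f terminates at order 4
exp(4D) f = -(5/2)x^4 - 41x^3 - 254x^2 - 704x - 2204/3

g(x) = -(5/2)x^4 - 41x^3 - 254x^2 - 704x - 2204/3


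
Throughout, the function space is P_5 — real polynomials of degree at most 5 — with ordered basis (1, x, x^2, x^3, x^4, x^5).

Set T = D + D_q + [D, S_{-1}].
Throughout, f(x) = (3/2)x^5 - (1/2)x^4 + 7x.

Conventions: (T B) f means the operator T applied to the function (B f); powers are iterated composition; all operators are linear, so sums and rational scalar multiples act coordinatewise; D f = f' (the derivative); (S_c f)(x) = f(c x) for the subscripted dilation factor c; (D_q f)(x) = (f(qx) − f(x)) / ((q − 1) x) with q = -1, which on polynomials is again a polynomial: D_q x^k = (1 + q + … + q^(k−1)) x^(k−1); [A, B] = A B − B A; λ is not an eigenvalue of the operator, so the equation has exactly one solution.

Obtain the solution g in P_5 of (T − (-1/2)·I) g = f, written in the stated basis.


write g with unknown coordinates in the stated basis and equate coefficients in (T − (-1/2)·I) g = f
solving from the highest basis element down gives g = 3x^5 + 23x^4 - 552x^3 - 2208x^2 + 26510x
check: T g = -12x^4 + 276x^3 + 1104x^2 - 13248x
so T g − (-1/2)·g = (3/2)x^5 - (1/2)x^4 + 7x = f ✓

the image equals g(x) = 3x^5 + 23x^4 - 552x^3 - 2208x^2 + 26510x
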